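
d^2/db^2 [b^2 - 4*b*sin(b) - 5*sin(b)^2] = 4*b*sin(b) + 20*sin(b)^2 - 8*cos(b) - 8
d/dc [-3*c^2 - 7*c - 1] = -6*c - 7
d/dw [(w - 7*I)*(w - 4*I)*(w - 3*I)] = 3*w^2 - 28*I*w - 61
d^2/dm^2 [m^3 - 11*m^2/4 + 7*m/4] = 6*m - 11/2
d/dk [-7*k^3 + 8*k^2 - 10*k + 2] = -21*k^2 + 16*k - 10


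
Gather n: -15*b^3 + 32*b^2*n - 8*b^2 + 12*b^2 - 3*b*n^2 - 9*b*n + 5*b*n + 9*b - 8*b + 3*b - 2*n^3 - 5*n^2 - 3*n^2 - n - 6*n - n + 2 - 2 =-15*b^3 + 4*b^2 + 4*b - 2*n^3 + n^2*(-3*b - 8) + n*(32*b^2 - 4*b - 8)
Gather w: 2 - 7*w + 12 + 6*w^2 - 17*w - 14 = 6*w^2 - 24*w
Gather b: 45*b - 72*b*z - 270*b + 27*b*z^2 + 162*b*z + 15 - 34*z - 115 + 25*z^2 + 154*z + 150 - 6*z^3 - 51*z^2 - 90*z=b*(27*z^2 + 90*z - 225) - 6*z^3 - 26*z^2 + 30*z + 50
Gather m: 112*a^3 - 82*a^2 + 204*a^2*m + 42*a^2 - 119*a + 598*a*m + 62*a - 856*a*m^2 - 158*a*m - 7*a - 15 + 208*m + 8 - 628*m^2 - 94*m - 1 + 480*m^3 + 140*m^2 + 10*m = 112*a^3 - 40*a^2 - 64*a + 480*m^3 + m^2*(-856*a - 488) + m*(204*a^2 + 440*a + 124) - 8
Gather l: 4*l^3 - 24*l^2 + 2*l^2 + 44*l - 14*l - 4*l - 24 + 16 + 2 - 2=4*l^3 - 22*l^2 + 26*l - 8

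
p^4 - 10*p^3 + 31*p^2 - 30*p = p*(p - 5)*(p - 3)*(p - 2)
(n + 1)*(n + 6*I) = n^2 + n + 6*I*n + 6*I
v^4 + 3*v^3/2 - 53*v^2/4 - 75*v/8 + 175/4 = (v - 5/2)*(v - 2)*(v + 5/2)*(v + 7/2)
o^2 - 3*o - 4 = (o - 4)*(o + 1)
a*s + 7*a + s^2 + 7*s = (a + s)*(s + 7)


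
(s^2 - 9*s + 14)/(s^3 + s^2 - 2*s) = (s^2 - 9*s + 14)/(s*(s^2 + s - 2))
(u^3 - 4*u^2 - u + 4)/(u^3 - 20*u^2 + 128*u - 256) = (u^2 - 1)/(u^2 - 16*u + 64)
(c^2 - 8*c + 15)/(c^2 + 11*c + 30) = (c^2 - 8*c + 15)/(c^2 + 11*c + 30)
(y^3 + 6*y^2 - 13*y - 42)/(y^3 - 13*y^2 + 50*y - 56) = (y^3 + 6*y^2 - 13*y - 42)/(y^3 - 13*y^2 + 50*y - 56)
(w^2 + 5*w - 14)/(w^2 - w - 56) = (w - 2)/(w - 8)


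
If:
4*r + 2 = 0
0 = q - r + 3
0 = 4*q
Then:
No Solution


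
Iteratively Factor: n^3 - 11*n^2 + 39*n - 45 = (n - 5)*(n^2 - 6*n + 9) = (n - 5)*(n - 3)*(n - 3)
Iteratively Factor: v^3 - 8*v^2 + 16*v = (v)*(v^2 - 8*v + 16) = v*(v - 4)*(v - 4)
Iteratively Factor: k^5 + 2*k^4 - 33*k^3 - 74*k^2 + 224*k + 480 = (k - 3)*(k^4 + 5*k^3 - 18*k^2 - 128*k - 160) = (k - 3)*(k + 4)*(k^3 + k^2 - 22*k - 40) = (k - 5)*(k - 3)*(k + 4)*(k^2 + 6*k + 8) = (k - 5)*(k - 3)*(k + 2)*(k + 4)*(k + 4)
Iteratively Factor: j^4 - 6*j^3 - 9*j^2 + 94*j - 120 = (j - 2)*(j^3 - 4*j^2 - 17*j + 60) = (j - 2)*(j + 4)*(j^2 - 8*j + 15) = (j - 5)*(j - 2)*(j + 4)*(j - 3)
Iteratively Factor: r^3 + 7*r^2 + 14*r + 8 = (r + 2)*(r^2 + 5*r + 4) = (r + 2)*(r + 4)*(r + 1)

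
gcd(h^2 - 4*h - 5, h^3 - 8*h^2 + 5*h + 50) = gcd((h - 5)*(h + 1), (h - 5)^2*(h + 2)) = h - 5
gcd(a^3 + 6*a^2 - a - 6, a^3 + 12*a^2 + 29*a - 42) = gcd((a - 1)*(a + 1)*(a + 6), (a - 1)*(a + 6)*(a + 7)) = a^2 + 5*a - 6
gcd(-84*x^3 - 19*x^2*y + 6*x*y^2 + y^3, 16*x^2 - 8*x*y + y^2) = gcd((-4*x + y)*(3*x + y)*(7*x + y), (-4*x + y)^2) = 4*x - y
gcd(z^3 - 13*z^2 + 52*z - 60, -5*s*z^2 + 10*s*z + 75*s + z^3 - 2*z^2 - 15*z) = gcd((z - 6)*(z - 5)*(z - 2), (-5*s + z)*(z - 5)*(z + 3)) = z - 5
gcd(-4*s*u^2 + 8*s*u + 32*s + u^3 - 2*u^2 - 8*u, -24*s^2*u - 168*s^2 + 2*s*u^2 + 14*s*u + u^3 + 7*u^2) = 4*s - u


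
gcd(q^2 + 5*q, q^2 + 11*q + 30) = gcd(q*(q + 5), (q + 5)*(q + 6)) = q + 5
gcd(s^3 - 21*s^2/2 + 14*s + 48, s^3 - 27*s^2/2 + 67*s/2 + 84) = s^2 - 13*s/2 - 12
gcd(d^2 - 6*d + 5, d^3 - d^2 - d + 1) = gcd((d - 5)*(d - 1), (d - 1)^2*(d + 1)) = d - 1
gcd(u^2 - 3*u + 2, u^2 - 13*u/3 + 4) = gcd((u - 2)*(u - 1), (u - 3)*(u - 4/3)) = 1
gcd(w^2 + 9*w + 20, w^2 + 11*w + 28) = w + 4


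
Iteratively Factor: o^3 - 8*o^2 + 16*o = (o - 4)*(o^2 - 4*o) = o*(o - 4)*(o - 4)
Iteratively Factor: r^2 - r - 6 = (r + 2)*(r - 3)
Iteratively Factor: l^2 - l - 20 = (l - 5)*(l + 4)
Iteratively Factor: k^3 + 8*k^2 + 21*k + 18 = (k + 2)*(k^2 + 6*k + 9) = (k + 2)*(k + 3)*(k + 3)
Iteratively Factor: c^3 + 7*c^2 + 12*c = (c)*(c^2 + 7*c + 12) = c*(c + 4)*(c + 3)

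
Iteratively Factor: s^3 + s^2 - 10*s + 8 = (s - 2)*(s^2 + 3*s - 4) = (s - 2)*(s + 4)*(s - 1)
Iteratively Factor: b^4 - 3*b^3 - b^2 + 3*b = (b + 1)*(b^3 - 4*b^2 + 3*b) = (b - 1)*(b + 1)*(b^2 - 3*b) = b*(b - 1)*(b + 1)*(b - 3)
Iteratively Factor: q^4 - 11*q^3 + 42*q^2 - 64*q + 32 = (q - 4)*(q^3 - 7*q^2 + 14*q - 8) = (q - 4)*(q - 1)*(q^2 - 6*q + 8) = (q - 4)^2*(q - 1)*(q - 2)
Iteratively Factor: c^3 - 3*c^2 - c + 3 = (c - 1)*(c^2 - 2*c - 3) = (c - 1)*(c + 1)*(c - 3)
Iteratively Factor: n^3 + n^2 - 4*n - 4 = (n - 2)*(n^2 + 3*n + 2) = (n - 2)*(n + 2)*(n + 1)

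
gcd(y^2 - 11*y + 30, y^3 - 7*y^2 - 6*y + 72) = y - 6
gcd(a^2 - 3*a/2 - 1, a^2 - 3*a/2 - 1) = a^2 - 3*a/2 - 1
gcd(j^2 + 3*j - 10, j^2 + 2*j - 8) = j - 2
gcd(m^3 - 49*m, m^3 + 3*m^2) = m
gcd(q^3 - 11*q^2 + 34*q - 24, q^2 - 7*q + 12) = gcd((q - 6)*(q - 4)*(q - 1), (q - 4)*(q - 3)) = q - 4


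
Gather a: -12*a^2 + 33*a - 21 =-12*a^2 + 33*a - 21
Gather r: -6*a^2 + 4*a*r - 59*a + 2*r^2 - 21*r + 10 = -6*a^2 - 59*a + 2*r^2 + r*(4*a - 21) + 10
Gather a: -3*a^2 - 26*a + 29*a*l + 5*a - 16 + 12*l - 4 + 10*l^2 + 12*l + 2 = -3*a^2 + a*(29*l - 21) + 10*l^2 + 24*l - 18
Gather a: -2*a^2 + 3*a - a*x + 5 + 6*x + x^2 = -2*a^2 + a*(3 - x) + x^2 + 6*x + 5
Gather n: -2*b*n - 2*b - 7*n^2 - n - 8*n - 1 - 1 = -2*b - 7*n^2 + n*(-2*b - 9) - 2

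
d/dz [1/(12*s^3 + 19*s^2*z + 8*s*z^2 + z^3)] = (-19*s^2 - 16*s*z - 3*z^2)/(12*s^3 + 19*s^2*z + 8*s*z^2 + z^3)^2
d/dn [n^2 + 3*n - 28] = 2*n + 3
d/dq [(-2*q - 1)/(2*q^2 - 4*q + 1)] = 2*(2*q^2 + 2*q - 3)/(4*q^4 - 16*q^3 + 20*q^2 - 8*q + 1)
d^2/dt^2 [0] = 0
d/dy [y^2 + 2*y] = 2*y + 2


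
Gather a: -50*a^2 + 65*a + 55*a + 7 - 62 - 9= -50*a^2 + 120*a - 64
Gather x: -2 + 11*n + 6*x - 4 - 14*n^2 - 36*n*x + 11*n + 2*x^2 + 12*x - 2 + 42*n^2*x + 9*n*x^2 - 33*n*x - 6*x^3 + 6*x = -14*n^2 + 22*n - 6*x^3 + x^2*(9*n + 2) + x*(42*n^2 - 69*n + 24) - 8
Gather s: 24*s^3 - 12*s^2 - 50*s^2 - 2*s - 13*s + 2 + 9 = 24*s^3 - 62*s^2 - 15*s + 11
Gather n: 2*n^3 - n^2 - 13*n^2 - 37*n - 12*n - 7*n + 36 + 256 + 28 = 2*n^3 - 14*n^2 - 56*n + 320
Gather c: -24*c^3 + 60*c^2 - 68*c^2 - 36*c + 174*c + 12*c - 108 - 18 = -24*c^3 - 8*c^2 + 150*c - 126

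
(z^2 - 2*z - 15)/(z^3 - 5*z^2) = (z + 3)/z^2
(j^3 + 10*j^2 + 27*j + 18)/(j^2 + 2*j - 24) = (j^2 + 4*j + 3)/(j - 4)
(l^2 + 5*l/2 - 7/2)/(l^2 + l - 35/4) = 2*(l - 1)/(2*l - 5)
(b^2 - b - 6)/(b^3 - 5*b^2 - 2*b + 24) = 1/(b - 4)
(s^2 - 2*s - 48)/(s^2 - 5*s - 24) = (s + 6)/(s + 3)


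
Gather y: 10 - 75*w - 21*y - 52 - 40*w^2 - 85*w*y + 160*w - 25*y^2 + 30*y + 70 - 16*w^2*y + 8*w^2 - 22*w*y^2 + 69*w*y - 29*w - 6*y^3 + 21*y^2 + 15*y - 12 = -32*w^2 + 56*w - 6*y^3 + y^2*(-22*w - 4) + y*(-16*w^2 - 16*w + 24) + 16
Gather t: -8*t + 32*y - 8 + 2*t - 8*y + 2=-6*t + 24*y - 6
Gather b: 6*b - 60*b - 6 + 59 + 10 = 63 - 54*b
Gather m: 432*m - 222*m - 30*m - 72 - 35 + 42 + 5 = 180*m - 60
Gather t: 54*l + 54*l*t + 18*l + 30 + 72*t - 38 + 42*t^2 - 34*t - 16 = 72*l + 42*t^2 + t*(54*l + 38) - 24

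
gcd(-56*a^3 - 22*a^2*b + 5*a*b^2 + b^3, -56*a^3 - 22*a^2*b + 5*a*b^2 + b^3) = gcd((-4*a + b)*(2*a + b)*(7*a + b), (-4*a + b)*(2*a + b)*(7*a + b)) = 56*a^3 + 22*a^2*b - 5*a*b^2 - b^3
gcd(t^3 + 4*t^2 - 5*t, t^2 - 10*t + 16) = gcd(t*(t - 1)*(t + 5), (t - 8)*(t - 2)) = 1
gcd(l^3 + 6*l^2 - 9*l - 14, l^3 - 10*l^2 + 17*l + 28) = l + 1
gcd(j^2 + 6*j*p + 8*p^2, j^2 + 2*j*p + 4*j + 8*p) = j + 2*p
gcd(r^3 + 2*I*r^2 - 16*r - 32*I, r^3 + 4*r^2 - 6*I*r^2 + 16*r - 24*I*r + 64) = r^2 + r*(4 + 2*I) + 8*I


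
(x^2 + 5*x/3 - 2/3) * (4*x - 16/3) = 4*x^3 + 4*x^2/3 - 104*x/9 + 32/9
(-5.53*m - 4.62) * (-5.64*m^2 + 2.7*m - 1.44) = 31.1892*m^3 + 11.1258*m^2 - 4.5108*m + 6.6528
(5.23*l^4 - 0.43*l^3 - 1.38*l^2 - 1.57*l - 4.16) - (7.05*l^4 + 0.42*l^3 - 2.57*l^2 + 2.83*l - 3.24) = -1.82*l^4 - 0.85*l^3 + 1.19*l^2 - 4.4*l - 0.92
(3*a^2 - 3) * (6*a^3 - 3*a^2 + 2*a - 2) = 18*a^5 - 9*a^4 - 12*a^3 + 3*a^2 - 6*a + 6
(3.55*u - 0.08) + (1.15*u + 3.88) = 4.7*u + 3.8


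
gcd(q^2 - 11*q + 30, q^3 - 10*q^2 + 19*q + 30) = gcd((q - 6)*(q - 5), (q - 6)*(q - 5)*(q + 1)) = q^2 - 11*q + 30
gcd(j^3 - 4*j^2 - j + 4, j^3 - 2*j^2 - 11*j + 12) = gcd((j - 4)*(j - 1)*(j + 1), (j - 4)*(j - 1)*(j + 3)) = j^2 - 5*j + 4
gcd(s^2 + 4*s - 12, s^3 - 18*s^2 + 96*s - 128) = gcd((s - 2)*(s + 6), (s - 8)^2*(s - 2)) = s - 2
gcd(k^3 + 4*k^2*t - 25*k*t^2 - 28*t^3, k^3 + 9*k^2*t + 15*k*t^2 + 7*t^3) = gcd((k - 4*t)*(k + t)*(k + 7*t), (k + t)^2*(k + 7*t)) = k^2 + 8*k*t + 7*t^2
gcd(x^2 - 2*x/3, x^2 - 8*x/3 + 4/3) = x - 2/3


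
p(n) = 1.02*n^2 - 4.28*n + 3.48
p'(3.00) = 1.84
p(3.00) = -0.18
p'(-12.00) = -28.76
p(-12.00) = 201.72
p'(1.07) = -2.10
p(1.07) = 0.07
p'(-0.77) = -5.85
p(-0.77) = 7.38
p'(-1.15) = -6.63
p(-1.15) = 9.75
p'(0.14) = -3.99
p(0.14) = 2.90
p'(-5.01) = -14.50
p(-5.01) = 50.52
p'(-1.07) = -6.46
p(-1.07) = 9.23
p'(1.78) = -0.65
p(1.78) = -0.91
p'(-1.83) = -8.01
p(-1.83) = 14.73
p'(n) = 2.04*n - 4.28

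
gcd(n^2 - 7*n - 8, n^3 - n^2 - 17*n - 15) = n + 1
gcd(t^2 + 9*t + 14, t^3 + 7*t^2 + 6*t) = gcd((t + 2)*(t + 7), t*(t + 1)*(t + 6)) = 1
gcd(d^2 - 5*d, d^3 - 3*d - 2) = 1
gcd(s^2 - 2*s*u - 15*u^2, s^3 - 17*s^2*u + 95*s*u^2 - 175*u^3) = s - 5*u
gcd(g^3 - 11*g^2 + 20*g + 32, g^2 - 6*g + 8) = g - 4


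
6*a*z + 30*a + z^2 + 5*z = (6*a + z)*(z + 5)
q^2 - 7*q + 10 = (q - 5)*(q - 2)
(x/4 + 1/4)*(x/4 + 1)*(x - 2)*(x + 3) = x^4/16 + 3*x^3/8 + 3*x^2/16 - 13*x/8 - 3/2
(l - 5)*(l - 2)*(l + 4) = l^3 - 3*l^2 - 18*l + 40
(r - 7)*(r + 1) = r^2 - 6*r - 7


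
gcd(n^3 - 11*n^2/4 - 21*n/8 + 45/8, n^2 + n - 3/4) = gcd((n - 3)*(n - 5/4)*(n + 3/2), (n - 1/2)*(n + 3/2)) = n + 3/2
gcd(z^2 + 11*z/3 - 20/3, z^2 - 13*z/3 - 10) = 1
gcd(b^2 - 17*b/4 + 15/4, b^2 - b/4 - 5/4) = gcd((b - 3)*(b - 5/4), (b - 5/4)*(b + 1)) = b - 5/4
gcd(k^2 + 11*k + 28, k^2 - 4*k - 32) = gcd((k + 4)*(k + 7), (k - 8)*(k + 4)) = k + 4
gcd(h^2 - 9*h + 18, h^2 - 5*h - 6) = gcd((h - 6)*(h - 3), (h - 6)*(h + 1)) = h - 6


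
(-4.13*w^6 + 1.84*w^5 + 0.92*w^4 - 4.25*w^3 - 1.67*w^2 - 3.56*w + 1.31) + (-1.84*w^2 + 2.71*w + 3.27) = -4.13*w^6 + 1.84*w^5 + 0.92*w^4 - 4.25*w^3 - 3.51*w^2 - 0.85*w + 4.58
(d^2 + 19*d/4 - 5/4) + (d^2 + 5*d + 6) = 2*d^2 + 39*d/4 + 19/4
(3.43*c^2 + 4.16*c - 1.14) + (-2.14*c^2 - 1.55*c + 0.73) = 1.29*c^2 + 2.61*c - 0.41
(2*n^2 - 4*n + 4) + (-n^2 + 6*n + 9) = n^2 + 2*n + 13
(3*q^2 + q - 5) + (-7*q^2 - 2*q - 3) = -4*q^2 - q - 8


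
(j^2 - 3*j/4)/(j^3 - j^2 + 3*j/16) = 4/(4*j - 1)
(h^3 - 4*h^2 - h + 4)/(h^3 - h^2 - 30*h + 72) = (h^2 - 1)/(h^2 + 3*h - 18)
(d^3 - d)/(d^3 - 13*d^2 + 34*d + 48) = d*(d - 1)/(d^2 - 14*d + 48)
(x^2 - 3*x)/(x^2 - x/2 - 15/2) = 2*x/(2*x + 5)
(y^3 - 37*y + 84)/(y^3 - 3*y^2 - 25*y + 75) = (y^2 + 3*y - 28)/(y^2 - 25)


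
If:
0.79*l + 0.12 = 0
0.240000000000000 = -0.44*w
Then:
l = -0.15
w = -0.55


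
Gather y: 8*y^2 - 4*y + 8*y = 8*y^2 + 4*y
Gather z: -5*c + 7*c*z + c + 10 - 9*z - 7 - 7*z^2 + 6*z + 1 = -4*c - 7*z^2 + z*(7*c - 3) + 4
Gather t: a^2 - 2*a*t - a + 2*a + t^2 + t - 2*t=a^2 + a + t^2 + t*(-2*a - 1)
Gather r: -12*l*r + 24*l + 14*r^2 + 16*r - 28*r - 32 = 24*l + 14*r^2 + r*(-12*l - 12) - 32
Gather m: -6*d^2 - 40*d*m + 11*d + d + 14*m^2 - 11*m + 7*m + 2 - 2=-6*d^2 + 12*d + 14*m^2 + m*(-40*d - 4)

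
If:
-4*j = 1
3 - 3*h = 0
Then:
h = 1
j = -1/4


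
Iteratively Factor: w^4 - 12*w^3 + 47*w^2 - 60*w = (w - 4)*(w^3 - 8*w^2 + 15*w) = (w - 5)*(w - 4)*(w^2 - 3*w) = w*(w - 5)*(w - 4)*(w - 3)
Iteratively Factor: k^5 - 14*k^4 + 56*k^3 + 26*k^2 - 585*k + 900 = (k - 4)*(k^4 - 10*k^3 + 16*k^2 + 90*k - 225) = (k - 5)*(k - 4)*(k^3 - 5*k^2 - 9*k + 45) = (k - 5)*(k - 4)*(k - 3)*(k^2 - 2*k - 15) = (k - 5)*(k - 4)*(k - 3)*(k + 3)*(k - 5)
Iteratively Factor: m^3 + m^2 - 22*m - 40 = (m + 4)*(m^2 - 3*m - 10) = (m - 5)*(m + 4)*(m + 2)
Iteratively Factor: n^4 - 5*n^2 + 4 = (n + 1)*(n^3 - n^2 - 4*n + 4) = (n + 1)*(n + 2)*(n^2 - 3*n + 2) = (n - 2)*(n + 1)*(n + 2)*(n - 1)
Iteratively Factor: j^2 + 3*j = (j)*(j + 3)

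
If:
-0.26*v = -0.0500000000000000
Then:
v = 0.19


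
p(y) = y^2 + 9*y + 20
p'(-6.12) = -3.24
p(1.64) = 37.45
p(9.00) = 182.00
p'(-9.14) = -9.28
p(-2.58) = 3.44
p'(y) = 2*y + 9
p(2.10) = 43.31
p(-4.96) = -0.04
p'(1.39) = 11.78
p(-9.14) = 21.28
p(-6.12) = 2.37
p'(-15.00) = -21.00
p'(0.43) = 9.86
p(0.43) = 24.05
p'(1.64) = 12.28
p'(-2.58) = 3.84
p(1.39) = 34.44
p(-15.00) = 110.00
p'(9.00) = 27.00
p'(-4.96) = -0.92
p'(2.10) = 13.20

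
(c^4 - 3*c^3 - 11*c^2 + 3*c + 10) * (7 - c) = -c^5 + 10*c^4 - 10*c^3 - 80*c^2 + 11*c + 70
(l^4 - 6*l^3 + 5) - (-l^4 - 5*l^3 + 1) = 2*l^4 - l^3 + 4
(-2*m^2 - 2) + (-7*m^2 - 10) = -9*m^2 - 12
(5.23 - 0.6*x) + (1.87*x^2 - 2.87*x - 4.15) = 1.87*x^2 - 3.47*x + 1.08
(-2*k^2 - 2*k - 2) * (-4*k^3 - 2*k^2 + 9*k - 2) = 8*k^5 + 12*k^4 - 6*k^3 - 10*k^2 - 14*k + 4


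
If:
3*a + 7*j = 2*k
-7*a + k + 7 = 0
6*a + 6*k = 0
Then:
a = 7/8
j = -5/8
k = -7/8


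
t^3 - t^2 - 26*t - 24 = (t - 6)*(t + 1)*(t + 4)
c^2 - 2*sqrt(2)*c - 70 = (c - 7*sqrt(2))*(c + 5*sqrt(2))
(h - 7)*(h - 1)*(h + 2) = h^3 - 6*h^2 - 9*h + 14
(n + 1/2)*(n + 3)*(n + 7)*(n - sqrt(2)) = n^4 - sqrt(2)*n^3 + 21*n^3/2 - 21*sqrt(2)*n^2/2 + 26*n^2 - 26*sqrt(2)*n + 21*n/2 - 21*sqrt(2)/2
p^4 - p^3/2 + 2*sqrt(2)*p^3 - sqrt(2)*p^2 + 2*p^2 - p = p*(p - 1/2)*(p + sqrt(2))^2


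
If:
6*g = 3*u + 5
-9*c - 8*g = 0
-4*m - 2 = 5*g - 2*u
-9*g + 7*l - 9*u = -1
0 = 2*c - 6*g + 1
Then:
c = -4/35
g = 9/70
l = -877/490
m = -1147/840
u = -148/105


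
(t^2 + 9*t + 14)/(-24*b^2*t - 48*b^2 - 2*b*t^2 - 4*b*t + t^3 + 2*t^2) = (t + 7)/(-24*b^2 - 2*b*t + t^2)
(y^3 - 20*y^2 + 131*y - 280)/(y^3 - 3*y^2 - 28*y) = (y^2 - 13*y + 40)/(y*(y + 4))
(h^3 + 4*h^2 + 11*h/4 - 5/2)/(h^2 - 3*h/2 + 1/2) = (h^2 + 9*h/2 + 5)/(h - 1)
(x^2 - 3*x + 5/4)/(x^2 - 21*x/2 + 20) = (x - 1/2)/(x - 8)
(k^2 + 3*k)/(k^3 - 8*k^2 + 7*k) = (k + 3)/(k^2 - 8*k + 7)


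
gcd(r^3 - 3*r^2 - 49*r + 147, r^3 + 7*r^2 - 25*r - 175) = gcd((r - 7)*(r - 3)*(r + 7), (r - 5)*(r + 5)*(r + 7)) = r + 7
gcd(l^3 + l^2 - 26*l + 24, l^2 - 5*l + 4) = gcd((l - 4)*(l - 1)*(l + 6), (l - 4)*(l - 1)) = l^2 - 5*l + 4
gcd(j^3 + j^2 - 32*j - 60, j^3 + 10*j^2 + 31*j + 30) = j^2 + 7*j + 10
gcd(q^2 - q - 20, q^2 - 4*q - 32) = q + 4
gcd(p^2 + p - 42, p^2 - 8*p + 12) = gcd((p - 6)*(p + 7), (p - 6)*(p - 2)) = p - 6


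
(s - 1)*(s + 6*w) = s^2 + 6*s*w - s - 6*w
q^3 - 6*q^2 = q^2*(q - 6)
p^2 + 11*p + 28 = (p + 4)*(p + 7)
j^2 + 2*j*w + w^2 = (j + w)^2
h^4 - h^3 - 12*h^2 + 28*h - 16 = (h - 2)^2*(h - 1)*(h + 4)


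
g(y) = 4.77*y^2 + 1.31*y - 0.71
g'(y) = 9.54*y + 1.31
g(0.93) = 4.63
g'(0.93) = 10.18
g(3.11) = 49.50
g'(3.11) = 30.98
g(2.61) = 35.20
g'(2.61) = 26.21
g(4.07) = 83.64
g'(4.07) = 40.14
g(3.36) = 57.54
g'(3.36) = 33.36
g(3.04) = 47.35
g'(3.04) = 30.31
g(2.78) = 39.80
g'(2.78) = 27.83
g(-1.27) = 5.32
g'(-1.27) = -10.81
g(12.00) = 701.89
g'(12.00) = 115.79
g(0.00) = -0.71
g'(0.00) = 1.31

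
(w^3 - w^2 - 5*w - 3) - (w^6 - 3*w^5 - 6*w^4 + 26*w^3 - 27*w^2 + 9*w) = -w^6 + 3*w^5 + 6*w^4 - 25*w^3 + 26*w^2 - 14*w - 3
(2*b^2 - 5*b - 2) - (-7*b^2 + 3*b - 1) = 9*b^2 - 8*b - 1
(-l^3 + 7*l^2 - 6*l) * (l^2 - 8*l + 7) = -l^5 + 15*l^4 - 69*l^3 + 97*l^2 - 42*l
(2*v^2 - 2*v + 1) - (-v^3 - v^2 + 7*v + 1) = v^3 + 3*v^2 - 9*v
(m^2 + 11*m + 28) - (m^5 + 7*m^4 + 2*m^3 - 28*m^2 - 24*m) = -m^5 - 7*m^4 - 2*m^3 + 29*m^2 + 35*m + 28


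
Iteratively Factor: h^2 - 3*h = (h - 3)*(h)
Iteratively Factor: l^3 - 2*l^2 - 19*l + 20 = (l - 5)*(l^2 + 3*l - 4) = (l - 5)*(l - 1)*(l + 4)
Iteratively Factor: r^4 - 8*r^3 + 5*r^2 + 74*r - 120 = (r - 5)*(r^3 - 3*r^2 - 10*r + 24) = (r - 5)*(r + 3)*(r^2 - 6*r + 8) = (r - 5)*(r - 2)*(r + 3)*(r - 4)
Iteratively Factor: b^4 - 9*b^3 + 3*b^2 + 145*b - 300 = (b + 4)*(b^3 - 13*b^2 + 55*b - 75) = (b - 5)*(b + 4)*(b^2 - 8*b + 15) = (b - 5)*(b - 3)*(b + 4)*(b - 5)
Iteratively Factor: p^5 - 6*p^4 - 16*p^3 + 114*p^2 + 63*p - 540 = (p + 3)*(p^4 - 9*p^3 + 11*p^2 + 81*p - 180) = (p - 5)*(p + 3)*(p^3 - 4*p^2 - 9*p + 36) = (p - 5)*(p - 4)*(p + 3)*(p^2 - 9) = (p - 5)*(p - 4)*(p + 3)^2*(p - 3)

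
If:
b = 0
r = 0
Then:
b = 0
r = 0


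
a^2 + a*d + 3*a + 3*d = (a + 3)*(a + d)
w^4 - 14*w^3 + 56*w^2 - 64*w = w*(w - 8)*(w - 4)*(w - 2)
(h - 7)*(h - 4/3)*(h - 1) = h^3 - 28*h^2/3 + 53*h/3 - 28/3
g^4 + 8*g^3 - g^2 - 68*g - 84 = (g - 3)*(g + 2)^2*(g + 7)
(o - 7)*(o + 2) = o^2 - 5*o - 14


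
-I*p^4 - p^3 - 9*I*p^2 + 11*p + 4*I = (p - 4*I)*(p + I)^2*(-I*p + 1)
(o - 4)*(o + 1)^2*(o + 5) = o^4 + 3*o^3 - 17*o^2 - 39*o - 20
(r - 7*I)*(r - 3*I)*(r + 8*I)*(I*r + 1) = I*r^4 + 3*r^3 + 57*I*r^2 + 227*r - 168*I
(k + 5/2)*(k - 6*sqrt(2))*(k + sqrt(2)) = k^3 - 5*sqrt(2)*k^2 + 5*k^2/2 - 25*sqrt(2)*k/2 - 12*k - 30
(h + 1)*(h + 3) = h^2 + 4*h + 3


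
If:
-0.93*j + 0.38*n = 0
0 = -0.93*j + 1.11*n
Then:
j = 0.00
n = 0.00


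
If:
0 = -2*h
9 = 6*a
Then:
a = 3/2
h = 0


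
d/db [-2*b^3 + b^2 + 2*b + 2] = -6*b^2 + 2*b + 2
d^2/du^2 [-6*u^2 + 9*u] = -12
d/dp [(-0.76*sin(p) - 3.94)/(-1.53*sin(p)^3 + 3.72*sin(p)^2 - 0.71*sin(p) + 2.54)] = (-2.3256*sin(p)^3 - 15.2574*sin(p)^2 + 29.3136*sin(p) - 4.7278)*cos(p)/(2.3409*sin(p)^6 - 11.3832*sin(p)^5 + 16.011*sin(p)^4 - 13.0548*sin(p)^3 + 19.4017*sin(p)^2 - 3.6068*sin(p) + 6.4516)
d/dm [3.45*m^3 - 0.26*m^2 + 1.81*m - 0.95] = 10.35*m^2 - 0.52*m + 1.81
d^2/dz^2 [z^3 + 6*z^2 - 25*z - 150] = 6*z + 12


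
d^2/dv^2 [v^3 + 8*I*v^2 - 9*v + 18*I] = 6*v + 16*I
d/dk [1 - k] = -1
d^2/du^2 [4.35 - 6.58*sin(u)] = 6.58*sin(u)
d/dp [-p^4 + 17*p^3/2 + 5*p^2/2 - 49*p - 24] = -4*p^3 + 51*p^2/2 + 5*p - 49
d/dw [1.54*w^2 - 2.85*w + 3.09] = 3.08*w - 2.85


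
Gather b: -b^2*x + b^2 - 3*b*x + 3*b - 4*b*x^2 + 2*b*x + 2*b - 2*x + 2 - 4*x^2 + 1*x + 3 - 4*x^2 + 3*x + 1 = b^2*(1 - x) + b*(-4*x^2 - x + 5) - 8*x^2 + 2*x + 6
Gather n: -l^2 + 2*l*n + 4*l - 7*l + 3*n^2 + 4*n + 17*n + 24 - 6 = -l^2 - 3*l + 3*n^2 + n*(2*l + 21) + 18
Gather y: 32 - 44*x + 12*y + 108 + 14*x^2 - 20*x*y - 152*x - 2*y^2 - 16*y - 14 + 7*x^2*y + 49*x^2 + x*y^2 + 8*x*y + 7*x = 63*x^2 - 189*x + y^2*(x - 2) + y*(7*x^2 - 12*x - 4) + 126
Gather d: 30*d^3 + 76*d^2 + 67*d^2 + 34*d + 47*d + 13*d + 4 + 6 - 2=30*d^3 + 143*d^2 + 94*d + 8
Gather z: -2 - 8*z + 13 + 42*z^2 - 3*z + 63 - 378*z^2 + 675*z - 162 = -336*z^2 + 664*z - 88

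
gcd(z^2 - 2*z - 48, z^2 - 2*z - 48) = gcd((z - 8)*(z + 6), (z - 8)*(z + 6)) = z^2 - 2*z - 48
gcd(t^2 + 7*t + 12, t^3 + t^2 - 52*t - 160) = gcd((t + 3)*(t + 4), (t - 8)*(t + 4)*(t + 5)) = t + 4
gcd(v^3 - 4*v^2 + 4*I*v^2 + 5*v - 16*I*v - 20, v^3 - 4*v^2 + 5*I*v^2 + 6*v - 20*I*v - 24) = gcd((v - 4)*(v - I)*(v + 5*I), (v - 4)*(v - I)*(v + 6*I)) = v^2 + v*(-4 - I) + 4*I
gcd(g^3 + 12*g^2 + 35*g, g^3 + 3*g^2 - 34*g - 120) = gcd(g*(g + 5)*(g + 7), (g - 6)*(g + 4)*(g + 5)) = g + 5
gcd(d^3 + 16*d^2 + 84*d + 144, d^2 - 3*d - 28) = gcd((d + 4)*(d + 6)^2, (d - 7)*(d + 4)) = d + 4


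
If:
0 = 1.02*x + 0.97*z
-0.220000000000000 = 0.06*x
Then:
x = -3.67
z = 3.86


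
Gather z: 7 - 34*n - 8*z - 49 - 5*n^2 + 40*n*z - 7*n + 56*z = -5*n^2 - 41*n + z*(40*n + 48) - 42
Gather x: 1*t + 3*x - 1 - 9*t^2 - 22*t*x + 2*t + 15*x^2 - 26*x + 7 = -9*t^2 + 3*t + 15*x^2 + x*(-22*t - 23) + 6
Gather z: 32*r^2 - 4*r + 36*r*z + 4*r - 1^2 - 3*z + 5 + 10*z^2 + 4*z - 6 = 32*r^2 + 10*z^2 + z*(36*r + 1) - 2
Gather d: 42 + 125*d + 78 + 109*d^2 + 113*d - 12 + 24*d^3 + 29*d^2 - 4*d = 24*d^3 + 138*d^2 + 234*d + 108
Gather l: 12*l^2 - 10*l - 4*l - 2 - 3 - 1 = 12*l^2 - 14*l - 6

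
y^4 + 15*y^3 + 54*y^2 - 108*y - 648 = (y - 3)*(y + 6)^3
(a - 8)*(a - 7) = a^2 - 15*a + 56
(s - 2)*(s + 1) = s^2 - s - 2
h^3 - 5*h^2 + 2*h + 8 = (h - 4)*(h - 2)*(h + 1)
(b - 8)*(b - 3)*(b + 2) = b^3 - 9*b^2 + 2*b + 48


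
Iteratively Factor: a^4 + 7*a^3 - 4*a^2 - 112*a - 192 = (a + 3)*(a^3 + 4*a^2 - 16*a - 64) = (a + 3)*(a + 4)*(a^2 - 16) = (a + 3)*(a + 4)^2*(a - 4)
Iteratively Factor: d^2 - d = (d)*(d - 1)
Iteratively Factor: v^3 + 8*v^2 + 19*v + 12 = (v + 1)*(v^2 + 7*v + 12) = (v + 1)*(v + 3)*(v + 4)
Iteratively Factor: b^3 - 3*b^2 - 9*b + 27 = (b - 3)*(b^2 - 9) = (b - 3)^2*(b + 3)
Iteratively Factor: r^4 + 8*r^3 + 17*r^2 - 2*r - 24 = (r + 3)*(r^3 + 5*r^2 + 2*r - 8) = (r + 3)*(r + 4)*(r^2 + r - 2) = (r - 1)*(r + 3)*(r + 4)*(r + 2)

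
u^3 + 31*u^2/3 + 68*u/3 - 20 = (u - 2/3)*(u + 5)*(u + 6)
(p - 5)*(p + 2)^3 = p^4 + p^3 - 18*p^2 - 52*p - 40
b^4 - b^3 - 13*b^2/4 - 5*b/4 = b*(b - 5/2)*(b + 1/2)*(b + 1)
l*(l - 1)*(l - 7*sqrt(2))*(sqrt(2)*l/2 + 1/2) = sqrt(2)*l^4/2 - 13*l^3/2 - sqrt(2)*l^3/2 - 7*sqrt(2)*l^2/2 + 13*l^2/2 + 7*sqrt(2)*l/2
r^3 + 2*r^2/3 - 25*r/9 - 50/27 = (r - 5/3)*(r + 2/3)*(r + 5/3)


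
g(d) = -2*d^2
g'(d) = -4*d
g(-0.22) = -0.10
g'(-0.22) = 0.88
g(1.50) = -4.50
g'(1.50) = -6.00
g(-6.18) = -76.38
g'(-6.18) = 24.72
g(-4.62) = -42.69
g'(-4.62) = 18.48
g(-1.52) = -4.62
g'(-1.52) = 6.08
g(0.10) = -0.02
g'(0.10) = -0.40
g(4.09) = -33.46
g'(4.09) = -16.36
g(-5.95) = -70.80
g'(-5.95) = 23.80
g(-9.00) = -162.00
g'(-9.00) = 36.00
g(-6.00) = -72.00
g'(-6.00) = 24.00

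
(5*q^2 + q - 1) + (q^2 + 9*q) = 6*q^2 + 10*q - 1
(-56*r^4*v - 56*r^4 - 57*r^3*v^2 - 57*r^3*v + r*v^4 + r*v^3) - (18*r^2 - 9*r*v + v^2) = -56*r^4*v - 56*r^4 - 57*r^3*v^2 - 57*r^3*v - 18*r^2 + r*v^4 + r*v^3 + 9*r*v - v^2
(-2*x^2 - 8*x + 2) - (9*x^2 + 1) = -11*x^2 - 8*x + 1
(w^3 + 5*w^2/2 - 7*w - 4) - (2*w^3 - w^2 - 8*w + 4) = -w^3 + 7*w^2/2 + w - 8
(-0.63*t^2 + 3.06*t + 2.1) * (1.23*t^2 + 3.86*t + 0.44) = -0.7749*t^4 + 1.332*t^3 + 14.1174*t^2 + 9.4524*t + 0.924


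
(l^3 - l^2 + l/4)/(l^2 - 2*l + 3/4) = l*(2*l - 1)/(2*l - 3)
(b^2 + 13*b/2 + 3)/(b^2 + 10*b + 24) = (b + 1/2)/(b + 4)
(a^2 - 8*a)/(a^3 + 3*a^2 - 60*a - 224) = a/(a^2 + 11*a + 28)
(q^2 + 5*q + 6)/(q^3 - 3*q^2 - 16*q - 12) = (q + 3)/(q^2 - 5*q - 6)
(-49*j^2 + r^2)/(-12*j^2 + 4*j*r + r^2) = (-49*j^2 + r^2)/(-12*j^2 + 4*j*r + r^2)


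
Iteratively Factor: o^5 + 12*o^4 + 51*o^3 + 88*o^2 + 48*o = (o + 4)*(o^4 + 8*o^3 + 19*o^2 + 12*o) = (o + 3)*(o + 4)*(o^3 + 5*o^2 + 4*o) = (o + 3)*(o + 4)^2*(o^2 + o) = (o + 1)*(o + 3)*(o + 4)^2*(o)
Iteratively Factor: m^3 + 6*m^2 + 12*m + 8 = (m + 2)*(m^2 + 4*m + 4) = (m + 2)^2*(m + 2)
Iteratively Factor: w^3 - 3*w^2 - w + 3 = (w - 1)*(w^2 - 2*w - 3) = (w - 3)*(w - 1)*(w + 1)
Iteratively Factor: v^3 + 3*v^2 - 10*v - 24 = (v - 3)*(v^2 + 6*v + 8) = (v - 3)*(v + 2)*(v + 4)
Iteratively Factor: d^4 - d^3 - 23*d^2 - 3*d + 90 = (d + 3)*(d^3 - 4*d^2 - 11*d + 30) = (d - 2)*(d + 3)*(d^2 - 2*d - 15) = (d - 5)*(d - 2)*(d + 3)*(d + 3)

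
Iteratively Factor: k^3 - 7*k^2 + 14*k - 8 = (k - 1)*(k^2 - 6*k + 8) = (k - 2)*(k - 1)*(k - 4)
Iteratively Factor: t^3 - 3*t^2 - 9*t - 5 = (t - 5)*(t^2 + 2*t + 1) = (t - 5)*(t + 1)*(t + 1)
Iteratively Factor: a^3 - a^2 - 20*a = (a + 4)*(a^2 - 5*a) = (a - 5)*(a + 4)*(a)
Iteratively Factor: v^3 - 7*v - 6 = (v + 1)*(v^2 - v - 6) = (v - 3)*(v + 1)*(v + 2)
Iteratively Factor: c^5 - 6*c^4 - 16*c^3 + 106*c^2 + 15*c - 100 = (c + 4)*(c^4 - 10*c^3 + 24*c^2 + 10*c - 25) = (c + 1)*(c + 4)*(c^3 - 11*c^2 + 35*c - 25) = (c - 5)*(c + 1)*(c + 4)*(c^2 - 6*c + 5) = (c - 5)^2*(c + 1)*(c + 4)*(c - 1)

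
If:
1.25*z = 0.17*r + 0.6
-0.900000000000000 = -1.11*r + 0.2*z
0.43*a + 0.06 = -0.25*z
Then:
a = -0.49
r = 0.92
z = 0.61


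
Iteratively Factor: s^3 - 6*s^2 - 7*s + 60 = (s - 4)*(s^2 - 2*s - 15) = (s - 5)*(s - 4)*(s + 3)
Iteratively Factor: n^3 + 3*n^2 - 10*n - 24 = (n + 2)*(n^2 + n - 12) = (n + 2)*(n + 4)*(n - 3)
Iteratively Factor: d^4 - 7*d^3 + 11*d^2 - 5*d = (d - 1)*(d^3 - 6*d^2 + 5*d) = d*(d - 1)*(d^2 - 6*d + 5) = d*(d - 1)^2*(d - 5)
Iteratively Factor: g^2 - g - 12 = (g - 4)*(g + 3)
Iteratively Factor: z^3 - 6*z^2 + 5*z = (z)*(z^2 - 6*z + 5) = z*(z - 1)*(z - 5)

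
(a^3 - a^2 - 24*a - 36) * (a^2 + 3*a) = a^5 + 2*a^4 - 27*a^3 - 108*a^2 - 108*a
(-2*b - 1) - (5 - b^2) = b^2 - 2*b - 6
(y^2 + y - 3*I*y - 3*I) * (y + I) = y^3 + y^2 - 2*I*y^2 + 3*y - 2*I*y + 3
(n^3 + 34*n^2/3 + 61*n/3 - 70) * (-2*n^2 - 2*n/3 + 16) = -2*n^5 - 70*n^4/3 - 290*n^3/9 + 2770*n^2/9 + 372*n - 1120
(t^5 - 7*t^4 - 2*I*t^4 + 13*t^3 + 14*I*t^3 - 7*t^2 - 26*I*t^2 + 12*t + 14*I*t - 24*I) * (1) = t^5 - 7*t^4 - 2*I*t^4 + 13*t^3 + 14*I*t^3 - 7*t^2 - 26*I*t^2 + 12*t + 14*I*t - 24*I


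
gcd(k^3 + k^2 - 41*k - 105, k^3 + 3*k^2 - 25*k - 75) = k^2 + 8*k + 15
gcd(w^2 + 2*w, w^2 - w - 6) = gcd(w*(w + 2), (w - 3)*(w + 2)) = w + 2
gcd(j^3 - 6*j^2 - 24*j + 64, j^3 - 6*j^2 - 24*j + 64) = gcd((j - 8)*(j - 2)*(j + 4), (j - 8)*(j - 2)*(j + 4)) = j^3 - 6*j^2 - 24*j + 64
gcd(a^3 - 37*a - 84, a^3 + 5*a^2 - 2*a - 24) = a^2 + 7*a + 12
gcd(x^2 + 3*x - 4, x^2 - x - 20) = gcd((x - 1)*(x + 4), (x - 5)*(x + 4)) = x + 4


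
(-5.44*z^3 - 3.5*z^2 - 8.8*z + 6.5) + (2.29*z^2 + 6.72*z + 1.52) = -5.44*z^3 - 1.21*z^2 - 2.08*z + 8.02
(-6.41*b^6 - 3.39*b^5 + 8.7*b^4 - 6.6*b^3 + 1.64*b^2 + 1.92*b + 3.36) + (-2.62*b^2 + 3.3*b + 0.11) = -6.41*b^6 - 3.39*b^5 + 8.7*b^4 - 6.6*b^3 - 0.98*b^2 + 5.22*b + 3.47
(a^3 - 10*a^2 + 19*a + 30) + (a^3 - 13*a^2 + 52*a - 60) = 2*a^3 - 23*a^2 + 71*a - 30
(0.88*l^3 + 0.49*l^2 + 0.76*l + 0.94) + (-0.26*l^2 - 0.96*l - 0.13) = 0.88*l^3 + 0.23*l^2 - 0.2*l + 0.81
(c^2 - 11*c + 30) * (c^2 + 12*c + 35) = c^4 + c^3 - 67*c^2 - 25*c + 1050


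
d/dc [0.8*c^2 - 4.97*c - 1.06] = 1.6*c - 4.97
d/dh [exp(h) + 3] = exp(h)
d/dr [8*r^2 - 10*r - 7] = 16*r - 10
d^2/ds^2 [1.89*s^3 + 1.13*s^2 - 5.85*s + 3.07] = 11.34*s + 2.26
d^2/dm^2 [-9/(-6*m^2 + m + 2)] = 18*(36*m^2 - 6*m - (12*m - 1)^2 - 12)/(-6*m^2 + m + 2)^3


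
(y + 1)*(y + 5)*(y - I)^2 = y^4 + 6*y^3 - 2*I*y^3 + 4*y^2 - 12*I*y^2 - 6*y - 10*I*y - 5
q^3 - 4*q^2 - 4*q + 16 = (q - 4)*(q - 2)*(q + 2)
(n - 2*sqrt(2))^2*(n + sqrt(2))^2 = n^4 - 2*sqrt(2)*n^3 - 6*n^2 + 8*sqrt(2)*n + 16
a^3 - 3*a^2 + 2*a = a*(a - 2)*(a - 1)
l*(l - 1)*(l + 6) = l^3 + 5*l^2 - 6*l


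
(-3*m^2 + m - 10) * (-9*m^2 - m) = 27*m^4 - 6*m^3 + 89*m^2 + 10*m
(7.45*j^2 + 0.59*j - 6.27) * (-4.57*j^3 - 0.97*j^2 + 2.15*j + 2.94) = -34.0465*j^5 - 9.9228*j^4 + 44.0991*j^3 + 29.2534*j^2 - 11.7459*j - 18.4338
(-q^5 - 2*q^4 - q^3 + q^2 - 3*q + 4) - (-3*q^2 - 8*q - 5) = -q^5 - 2*q^4 - q^3 + 4*q^2 + 5*q + 9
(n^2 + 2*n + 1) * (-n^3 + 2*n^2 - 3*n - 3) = -n^5 - 7*n^2 - 9*n - 3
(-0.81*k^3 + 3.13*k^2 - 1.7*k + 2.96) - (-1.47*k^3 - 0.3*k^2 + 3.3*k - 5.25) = 0.66*k^3 + 3.43*k^2 - 5.0*k + 8.21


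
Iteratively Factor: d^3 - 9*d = (d)*(d^2 - 9) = d*(d + 3)*(d - 3)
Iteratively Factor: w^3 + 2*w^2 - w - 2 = (w + 2)*(w^2 - 1) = (w + 1)*(w + 2)*(w - 1)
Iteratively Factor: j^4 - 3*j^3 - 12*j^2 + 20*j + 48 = (j + 2)*(j^3 - 5*j^2 - 2*j + 24) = (j - 4)*(j + 2)*(j^2 - j - 6) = (j - 4)*(j + 2)^2*(j - 3)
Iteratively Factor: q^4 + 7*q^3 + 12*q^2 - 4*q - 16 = (q + 4)*(q^3 + 3*q^2 - 4) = (q + 2)*(q + 4)*(q^2 + q - 2) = (q + 2)^2*(q + 4)*(q - 1)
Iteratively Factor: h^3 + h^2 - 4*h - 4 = (h + 2)*(h^2 - h - 2) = (h + 1)*(h + 2)*(h - 2)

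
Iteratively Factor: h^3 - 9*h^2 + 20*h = (h - 4)*(h^2 - 5*h) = (h - 5)*(h - 4)*(h)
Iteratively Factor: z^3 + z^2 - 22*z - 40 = (z + 2)*(z^2 - z - 20) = (z + 2)*(z + 4)*(z - 5)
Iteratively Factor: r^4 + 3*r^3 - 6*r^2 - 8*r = (r + 1)*(r^3 + 2*r^2 - 8*r) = r*(r + 1)*(r^2 + 2*r - 8) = r*(r + 1)*(r + 4)*(r - 2)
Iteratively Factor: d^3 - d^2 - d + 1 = (d - 1)*(d^2 - 1) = (d - 1)^2*(d + 1)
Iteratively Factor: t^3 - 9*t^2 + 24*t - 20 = (t - 2)*(t^2 - 7*t + 10) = (t - 5)*(t - 2)*(t - 2)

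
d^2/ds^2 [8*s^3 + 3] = 48*s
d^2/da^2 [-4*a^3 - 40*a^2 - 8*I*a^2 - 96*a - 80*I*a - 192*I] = -24*a - 80 - 16*I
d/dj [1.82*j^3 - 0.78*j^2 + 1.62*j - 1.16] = 5.46*j^2 - 1.56*j + 1.62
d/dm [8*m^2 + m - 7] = 16*m + 1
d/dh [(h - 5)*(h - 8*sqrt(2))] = 2*h - 8*sqrt(2) - 5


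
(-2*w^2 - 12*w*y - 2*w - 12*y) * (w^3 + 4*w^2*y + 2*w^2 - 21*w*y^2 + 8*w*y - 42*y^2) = -2*w^5 - 20*w^4*y - 6*w^4 - 6*w^3*y^2 - 60*w^3*y - 4*w^3 + 252*w^2*y^3 - 18*w^2*y^2 - 40*w^2*y + 756*w*y^3 - 12*w*y^2 + 504*y^3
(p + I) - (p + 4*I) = -3*I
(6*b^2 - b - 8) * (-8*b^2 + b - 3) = -48*b^4 + 14*b^3 + 45*b^2 - 5*b + 24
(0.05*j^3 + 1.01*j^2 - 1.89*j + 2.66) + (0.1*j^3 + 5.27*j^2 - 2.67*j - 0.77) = 0.15*j^3 + 6.28*j^2 - 4.56*j + 1.89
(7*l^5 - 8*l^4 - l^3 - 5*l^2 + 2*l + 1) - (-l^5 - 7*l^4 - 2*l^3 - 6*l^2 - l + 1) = 8*l^5 - l^4 + l^3 + l^2 + 3*l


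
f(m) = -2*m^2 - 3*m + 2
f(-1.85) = 0.70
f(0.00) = 2.00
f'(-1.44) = 2.76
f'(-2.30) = 6.20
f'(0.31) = -4.24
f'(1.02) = -7.08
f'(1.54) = -9.16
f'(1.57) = -9.28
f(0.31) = 0.88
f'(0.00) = -3.00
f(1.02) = -3.14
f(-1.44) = 2.17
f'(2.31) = -12.24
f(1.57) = -7.64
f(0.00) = 2.00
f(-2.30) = -1.68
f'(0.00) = -3.00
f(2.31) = -15.60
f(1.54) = -7.36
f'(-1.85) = 4.40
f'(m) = -4*m - 3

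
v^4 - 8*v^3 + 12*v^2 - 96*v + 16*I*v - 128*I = (v - 8)*(v - 4*I)*(v + 2*I)^2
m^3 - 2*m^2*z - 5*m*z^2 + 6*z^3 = (m - 3*z)*(m - z)*(m + 2*z)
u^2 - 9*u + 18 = (u - 6)*(u - 3)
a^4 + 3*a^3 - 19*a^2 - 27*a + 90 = (a - 3)*(a - 2)*(a + 3)*(a + 5)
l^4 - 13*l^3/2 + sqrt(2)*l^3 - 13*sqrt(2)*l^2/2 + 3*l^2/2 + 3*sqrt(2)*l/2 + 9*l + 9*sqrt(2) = (l - 6)*(l - 3/2)*(l + 1)*(l + sqrt(2))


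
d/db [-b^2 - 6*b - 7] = -2*b - 6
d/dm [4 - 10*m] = -10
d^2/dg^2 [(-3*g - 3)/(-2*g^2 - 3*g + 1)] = 6*((g + 1)*(4*g + 3)^2 - (6*g + 5)*(2*g^2 + 3*g - 1))/(2*g^2 + 3*g - 1)^3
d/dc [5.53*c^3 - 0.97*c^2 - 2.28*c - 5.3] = 16.59*c^2 - 1.94*c - 2.28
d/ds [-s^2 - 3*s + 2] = -2*s - 3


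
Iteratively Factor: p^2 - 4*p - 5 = (p - 5)*(p + 1)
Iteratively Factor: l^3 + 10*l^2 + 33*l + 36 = (l + 3)*(l^2 + 7*l + 12) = (l + 3)*(l + 4)*(l + 3)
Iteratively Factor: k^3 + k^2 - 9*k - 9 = (k - 3)*(k^2 + 4*k + 3) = (k - 3)*(k + 3)*(k + 1)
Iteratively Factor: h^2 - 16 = (h + 4)*(h - 4)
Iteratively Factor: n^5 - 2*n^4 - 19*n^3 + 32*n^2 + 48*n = (n + 1)*(n^4 - 3*n^3 - 16*n^2 + 48*n) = (n + 1)*(n + 4)*(n^3 - 7*n^2 + 12*n) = (n - 4)*(n + 1)*(n + 4)*(n^2 - 3*n) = (n - 4)*(n - 3)*(n + 1)*(n + 4)*(n)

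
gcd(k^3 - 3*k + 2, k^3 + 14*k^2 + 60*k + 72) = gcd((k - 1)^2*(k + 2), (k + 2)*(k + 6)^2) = k + 2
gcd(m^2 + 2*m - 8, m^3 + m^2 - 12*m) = m + 4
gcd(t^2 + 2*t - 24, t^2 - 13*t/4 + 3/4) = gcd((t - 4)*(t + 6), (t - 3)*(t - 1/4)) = 1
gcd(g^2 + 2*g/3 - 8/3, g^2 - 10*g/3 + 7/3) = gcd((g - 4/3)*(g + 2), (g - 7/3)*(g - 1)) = 1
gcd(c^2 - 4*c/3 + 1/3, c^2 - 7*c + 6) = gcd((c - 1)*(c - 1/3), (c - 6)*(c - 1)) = c - 1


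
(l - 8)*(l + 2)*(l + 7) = l^3 + l^2 - 58*l - 112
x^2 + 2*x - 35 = (x - 5)*(x + 7)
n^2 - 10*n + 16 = (n - 8)*(n - 2)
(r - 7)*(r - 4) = r^2 - 11*r + 28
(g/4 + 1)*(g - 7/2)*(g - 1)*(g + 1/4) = g^4/4 - g^3/16 - 117*g^2/32 + 83*g/32 + 7/8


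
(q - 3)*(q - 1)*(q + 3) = q^3 - q^2 - 9*q + 9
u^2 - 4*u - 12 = (u - 6)*(u + 2)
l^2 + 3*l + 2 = (l + 1)*(l + 2)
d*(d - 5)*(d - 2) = d^3 - 7*d^2 + 10*d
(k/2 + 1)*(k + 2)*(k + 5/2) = k^3/2 + 13*k^2/4 + 7*k + 5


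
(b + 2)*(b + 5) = b^2 + 7*b + 10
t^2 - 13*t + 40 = (t - 8)*(t - 5)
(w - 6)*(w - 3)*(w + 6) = w^3 - 3*w^2 - 36*w + 108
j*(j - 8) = j^2 - 8*j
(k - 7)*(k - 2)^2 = k^3 - 11*k^2 + 32*k - 28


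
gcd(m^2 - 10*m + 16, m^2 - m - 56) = m - 8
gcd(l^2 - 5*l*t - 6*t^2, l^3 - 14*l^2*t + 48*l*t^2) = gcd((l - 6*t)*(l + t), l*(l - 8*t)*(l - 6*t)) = -l + 6*t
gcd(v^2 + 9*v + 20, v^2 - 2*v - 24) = v + 4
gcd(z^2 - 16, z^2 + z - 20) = z - 4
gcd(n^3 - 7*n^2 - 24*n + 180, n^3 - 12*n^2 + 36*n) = n^2 - 12*n + 36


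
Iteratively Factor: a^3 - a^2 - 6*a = (a - 3)*(a^2 + 2*a) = (a - 3)*(a + 2)*(a)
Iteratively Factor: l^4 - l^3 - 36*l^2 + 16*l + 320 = (l - 5)*(l^3 + 4*l^2 - 16*l - 64) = (l - 5)*(l + 4)*(l^2 - 16) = (l - 5)*(l - 4)*(l + 4)*(l + 4)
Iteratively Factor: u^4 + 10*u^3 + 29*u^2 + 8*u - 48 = (u + 4)*(u^3 + 6*u^2 + 5*u - 12) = (u + 3)*(u + 4)*(u^2 + 3*u - 4) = (u + 3)*(u + 4)^2*(u - 1)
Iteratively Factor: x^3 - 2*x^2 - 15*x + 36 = (x - 3)*(x^2 + x - 12) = (x - 3)^2*(x + 4)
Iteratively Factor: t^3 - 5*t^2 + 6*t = (t - 3)*(t^2 - 2*t) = t*(t - 3)*(t - 2)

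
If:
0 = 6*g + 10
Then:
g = -5/3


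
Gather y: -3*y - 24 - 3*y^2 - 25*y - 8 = -3*y^2 - 28*y - 32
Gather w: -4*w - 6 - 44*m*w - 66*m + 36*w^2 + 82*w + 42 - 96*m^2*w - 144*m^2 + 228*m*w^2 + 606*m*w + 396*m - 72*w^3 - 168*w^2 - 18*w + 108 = -144*m^2 + 330*m - 72*w^3 + w^2*(228*m - 132) + w*(-96*m^2 + 562*m + 60) + 144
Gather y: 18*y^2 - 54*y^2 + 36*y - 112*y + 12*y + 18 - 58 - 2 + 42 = -36*y^2 - 64*y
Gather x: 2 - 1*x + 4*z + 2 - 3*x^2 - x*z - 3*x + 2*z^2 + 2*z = -3*x^2 + x*(-z - 4) + 2*z^2 + 6*z + 4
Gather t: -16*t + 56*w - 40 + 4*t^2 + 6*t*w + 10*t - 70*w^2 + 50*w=4*t^2 + t*(6*w - 6) - 70*w^2 + 106*w - 40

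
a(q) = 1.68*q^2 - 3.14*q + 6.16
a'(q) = 3.36*q - 3.14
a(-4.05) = 46.43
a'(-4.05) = -16.75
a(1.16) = 4.78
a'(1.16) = 0.76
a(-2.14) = 20.57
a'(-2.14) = -10.33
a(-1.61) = 15.57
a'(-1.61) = -8.55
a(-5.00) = 63.86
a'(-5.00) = -19.94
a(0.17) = 5.67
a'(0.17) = -2.57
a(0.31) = 5.35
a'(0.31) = -2.10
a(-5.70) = 78.64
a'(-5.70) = -22.29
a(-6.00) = 85.48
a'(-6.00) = -23.30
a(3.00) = 11.86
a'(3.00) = 6.94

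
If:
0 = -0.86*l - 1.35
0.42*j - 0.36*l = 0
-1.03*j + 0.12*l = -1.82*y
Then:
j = -1.35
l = -1.57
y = -0.66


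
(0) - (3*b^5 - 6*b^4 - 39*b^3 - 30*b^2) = -3*b^5 + 6*b^4 + 39*b^3 + 30*b^2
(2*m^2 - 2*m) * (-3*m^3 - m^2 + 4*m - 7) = -6*m^5 + 4*m^4 + 10*m^3 - 22*m^2 + 14*m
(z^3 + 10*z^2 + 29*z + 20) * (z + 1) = z^4 + 11*z^3 + 39*z^2 + 49*z + 20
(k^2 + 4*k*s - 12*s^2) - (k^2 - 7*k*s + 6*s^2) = 11*k*s - 18*s^2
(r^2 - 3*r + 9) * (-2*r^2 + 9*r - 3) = -2*r^4 + 15*r^3 - 48*r^2 + 90*r - 27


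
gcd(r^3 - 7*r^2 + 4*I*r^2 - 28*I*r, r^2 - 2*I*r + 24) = r + 4*I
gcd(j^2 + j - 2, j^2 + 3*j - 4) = j - 1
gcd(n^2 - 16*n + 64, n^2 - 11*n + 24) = n - 8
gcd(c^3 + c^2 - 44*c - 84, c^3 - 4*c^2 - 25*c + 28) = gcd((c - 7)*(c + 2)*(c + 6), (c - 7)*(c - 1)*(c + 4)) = c - 7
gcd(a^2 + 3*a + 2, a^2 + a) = a + 1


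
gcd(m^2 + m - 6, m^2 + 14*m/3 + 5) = m + 3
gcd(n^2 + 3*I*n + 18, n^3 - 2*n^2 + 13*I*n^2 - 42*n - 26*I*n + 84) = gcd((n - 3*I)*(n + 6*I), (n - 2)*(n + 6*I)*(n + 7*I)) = n + 6*I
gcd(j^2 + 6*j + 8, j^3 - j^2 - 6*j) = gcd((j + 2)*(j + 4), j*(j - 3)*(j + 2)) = j + 2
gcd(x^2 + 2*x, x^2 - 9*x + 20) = 1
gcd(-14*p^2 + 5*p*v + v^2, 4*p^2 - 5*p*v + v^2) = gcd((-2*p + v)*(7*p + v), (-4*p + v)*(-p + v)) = 1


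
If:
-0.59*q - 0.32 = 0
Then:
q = -0.54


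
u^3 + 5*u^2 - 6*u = u*(u - 1)*(u + 6)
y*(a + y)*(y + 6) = a*y^2 + 6*a*y + y^3 + 6*y^2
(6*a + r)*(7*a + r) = 42*a^2 + 13*a*r + r^2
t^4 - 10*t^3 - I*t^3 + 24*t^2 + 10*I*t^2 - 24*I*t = t*(t - 6)*(t - 4)*(t - I)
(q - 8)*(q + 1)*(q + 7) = q^3 - 57*q - 56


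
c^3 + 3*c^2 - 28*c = c*(c - 4)*(c + 7)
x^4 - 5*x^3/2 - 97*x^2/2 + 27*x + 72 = (x - 8)*(x - 3/2)*(x + 1)*(x + 6)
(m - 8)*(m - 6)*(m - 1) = m^3 - 15*m^2 + 62*m - 48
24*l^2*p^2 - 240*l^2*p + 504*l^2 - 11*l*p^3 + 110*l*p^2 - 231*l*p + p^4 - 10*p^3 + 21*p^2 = (-8*l + p)*(-3*l + p)*(p - 7)*(p - 3)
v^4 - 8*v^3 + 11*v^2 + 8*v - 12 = (v - 6)*(v - 2)*(v - 1)*(v + 1)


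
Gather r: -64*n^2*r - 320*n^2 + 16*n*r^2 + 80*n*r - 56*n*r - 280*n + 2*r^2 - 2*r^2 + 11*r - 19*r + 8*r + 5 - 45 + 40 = -320*n^2 + 16*n*r^2 - 280*n + r*(-64*n^2 + 24*n)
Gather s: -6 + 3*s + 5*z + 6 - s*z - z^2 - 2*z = s*(3 - z) - z^2 + 3*z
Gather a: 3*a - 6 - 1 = 3*a - 7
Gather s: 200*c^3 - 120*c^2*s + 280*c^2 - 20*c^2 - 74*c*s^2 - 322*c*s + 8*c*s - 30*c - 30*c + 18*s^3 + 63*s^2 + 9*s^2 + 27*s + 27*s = 200*c^3 + 260*c^2 - 60*c + 18*s^3 + s^2*(72 - 74*c) + s*(-120*c^2 - 314*c + 54)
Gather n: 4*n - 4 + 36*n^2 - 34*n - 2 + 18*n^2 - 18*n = 54*n^2 - 48*n - 6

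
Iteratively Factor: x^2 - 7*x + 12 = (x - 3)*(x - 4)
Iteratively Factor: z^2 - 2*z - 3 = (z + 1)*(z - 3)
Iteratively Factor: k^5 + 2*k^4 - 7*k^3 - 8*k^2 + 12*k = (k + 2)*(k^4 - 7*k^2 + 6*k) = (k - 1)*(k + 2)*(k^3 + k^2 - 6*k) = k*(k - 1)*(k + 2)*(k^2 + k - 6) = k*(k - 2)*(k - 1)*(k + 2)*(k + 3)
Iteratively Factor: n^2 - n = (n)*(n - 1)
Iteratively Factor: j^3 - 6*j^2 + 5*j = (j)*(j^2 - 6*j + 5) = j*(j - 1)*(j - 5)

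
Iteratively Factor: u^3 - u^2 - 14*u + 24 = (u - 2)*(u^2 + u - 12) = (u - 3)*(u - 2)*(u + 4)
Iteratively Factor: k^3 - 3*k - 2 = (k - 2)*(k^2 + 2*k + 1) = (k - 2)*(k + 1)*(k + 1)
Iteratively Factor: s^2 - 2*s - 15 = (s - 5)*(s + 3)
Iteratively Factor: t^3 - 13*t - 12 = (t - 4)*(t^2 + 4*t + 3) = (t - 4)*(t + 1)*(t + 3)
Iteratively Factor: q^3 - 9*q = (q + 3)*(q^2 - 3*q) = (q - 3)*(q + 3)*(q)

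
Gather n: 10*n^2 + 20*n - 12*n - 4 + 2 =10*n^2 + 8*n - 2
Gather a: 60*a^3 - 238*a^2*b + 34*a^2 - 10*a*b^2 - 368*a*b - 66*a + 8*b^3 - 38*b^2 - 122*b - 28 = 60*a^3 + a^2*(34 - 238*b) + a*(-10*b^2 - 368*b - 66) + 8*b^3 - 38*b^2 - 122*b - 28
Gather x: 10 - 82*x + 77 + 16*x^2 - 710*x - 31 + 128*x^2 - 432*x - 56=144*x^2 - 1224*x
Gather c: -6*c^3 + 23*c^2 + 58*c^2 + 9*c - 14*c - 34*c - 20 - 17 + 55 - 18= -6*c^3 + 81*c^2 - 39*c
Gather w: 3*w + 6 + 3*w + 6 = 6*w + 12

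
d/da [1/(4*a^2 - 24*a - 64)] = (3 - a)/(2*(-a^2 + 6*a + 16)^2)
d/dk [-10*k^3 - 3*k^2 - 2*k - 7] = -30*k^2 - 6*k - 2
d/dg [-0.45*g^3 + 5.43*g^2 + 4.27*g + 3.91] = -1.35*g^2 + 10.86*g + 4.27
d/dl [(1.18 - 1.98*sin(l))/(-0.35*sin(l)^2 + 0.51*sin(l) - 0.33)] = (-0.693*sin(l)^2 + 0.826*sin(l) + 0.0516)*cos(l)/(0.1225*sin(l)^4 - 0.357*sin(l)^3 + 0.4911*sin(l)^2 - 0.3366*sin(l) + 0.1089)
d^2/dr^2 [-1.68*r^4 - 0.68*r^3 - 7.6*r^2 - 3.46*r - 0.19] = -20.16*r^2 - 4.08*r - 15.2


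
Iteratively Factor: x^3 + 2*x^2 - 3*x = (x)*(x^2 + 2*x - 3) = x*(x - 1)*(x + 3)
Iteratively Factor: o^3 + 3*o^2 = (o)*(o^2 + 3*o) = o^2*(o + 3)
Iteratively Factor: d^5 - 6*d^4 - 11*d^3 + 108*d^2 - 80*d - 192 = (d + 4)*(d^4 - 10*d^3 + 29*d^2 - 8*d - 48) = (d - 4)*(d + 4)*(d^3 - 6*d^2 + 5*d + 12) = (d - 4)^2*(d + 4)*(d^2 - 2*d - 3) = (d - 4)^2*(d - 3)*(d + 4)*(d + 1)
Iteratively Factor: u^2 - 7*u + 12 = (u - 3)*(u - 4)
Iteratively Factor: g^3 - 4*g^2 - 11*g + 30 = (g - 2)*(g^2 - 2*g - 15) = (g - 5)*(g - 2)*(g + 3)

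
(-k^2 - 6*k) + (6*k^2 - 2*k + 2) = 5*k^2 - 8*k + 2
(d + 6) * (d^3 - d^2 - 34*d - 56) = d^4 + 5*d^3 - 40*d^2 - 260*d - 336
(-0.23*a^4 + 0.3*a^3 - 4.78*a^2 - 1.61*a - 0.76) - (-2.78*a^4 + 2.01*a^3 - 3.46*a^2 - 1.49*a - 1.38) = 2.55*a^4 - 1.71*a^3 - 1.32*a^2 - 0.12*a + 0.62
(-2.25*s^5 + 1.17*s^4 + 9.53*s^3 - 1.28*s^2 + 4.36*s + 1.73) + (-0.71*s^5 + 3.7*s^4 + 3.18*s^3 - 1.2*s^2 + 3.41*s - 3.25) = -2.96*s^5 + 4.87*s^4 + 12.71*s^3 - 2.48*s^2 + 7.77*s - 1.52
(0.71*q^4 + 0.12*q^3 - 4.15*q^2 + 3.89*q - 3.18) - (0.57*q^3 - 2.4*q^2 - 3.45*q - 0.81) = 0.71*q^4 - 0.45*q^3 - 1.75*q^2 + 7.34*q - 2.37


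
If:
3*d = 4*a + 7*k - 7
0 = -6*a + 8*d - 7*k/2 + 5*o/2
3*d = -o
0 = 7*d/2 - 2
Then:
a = -57/56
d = 4/7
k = 179/98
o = -12/7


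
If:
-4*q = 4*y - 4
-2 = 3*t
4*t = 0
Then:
No Solution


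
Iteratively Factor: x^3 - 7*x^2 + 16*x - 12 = (x - 2)*(x^2 - 5*x + 6) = (x - 2)^2*(x - 3)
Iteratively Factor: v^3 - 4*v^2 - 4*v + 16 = (v + 2)*(v^2 - 6*v + 8) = (v - 2)*(v + 2)*(v - 4)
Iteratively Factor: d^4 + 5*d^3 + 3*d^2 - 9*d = (d - 1)*(d^3 + 6*d^2 + 9*d) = (d - 1)*(d + 3)*(d^2 + 3*d) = d*(d - 1)*(d + 3)*(d + 3)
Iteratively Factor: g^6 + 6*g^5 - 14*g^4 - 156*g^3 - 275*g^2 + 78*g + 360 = (g - 1)*(g^5 + 7*g^4 - 7*g^3 - 163*g^2 - 438*g - 360) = (g - 1)*(g + 3)*(g^4 + 4*g^3 - 19*g^2 - 106*g - 120) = (g - 1)*(g + 3)*(g + 4)*(g^3 - 19*g - 30) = (g - 1)*(g + 2)*(g + 3)*(g + 4)*(g^2 - 2*g - 15) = (g - 5)*(g - 1)*(g + 2)*(g + 3)*(g + 4)*(g + 3)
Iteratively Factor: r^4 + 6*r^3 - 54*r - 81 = (r + 3)*(r^3 + 3*r^2 - 9*r - 27) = (r - 3)*(r + 3)*(r^2 + 6*r + 9) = (r - 3)*(r + 3)^2*(r + 3)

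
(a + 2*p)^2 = a^2 + 4*a*p + 4*p^2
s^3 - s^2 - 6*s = s*(s - 3)*(s + 2)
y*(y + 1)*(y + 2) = y^3 + 3*y^2 + 2*y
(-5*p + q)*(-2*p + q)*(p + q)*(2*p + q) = 20*p^4 + 16*p^3*q - 9*p^2*q^2 - 4*p*q^3 + q^4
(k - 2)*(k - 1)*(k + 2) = k^3 - k^2 - 4*k + 4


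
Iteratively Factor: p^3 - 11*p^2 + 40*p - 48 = (p - 3)*(p^2 - 8*p + 16) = (p - 4)*(p - 3)*(p - 4)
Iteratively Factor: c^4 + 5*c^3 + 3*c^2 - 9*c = (c - 1)*(c^3 + 6*c^2 + 9*c) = c*(c - 1)*(c^2 + 6*c + 9) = c*(c - 1)*(c + 3)*(c + 3)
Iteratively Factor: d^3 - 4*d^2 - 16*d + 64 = (d - 4)*(d^2 - 16) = (d - 4)*(d + 4)*(d - 4)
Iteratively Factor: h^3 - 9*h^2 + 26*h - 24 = (h - 3)*(h^2 - 6*h + 8) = (h - 3)*(h - 2)*(h - 4)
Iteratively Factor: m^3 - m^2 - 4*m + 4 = (m - 1)*(m^2 - 4) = (m - 1)*(m + 2)*(m - 2)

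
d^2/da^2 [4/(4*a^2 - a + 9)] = 8*(-16*a^2 + 4*a + (8*a - 1)^2 - 36)/(4*a^2 - a + 9)^3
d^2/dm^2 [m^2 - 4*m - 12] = 2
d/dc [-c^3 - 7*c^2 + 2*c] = -3*c^2 - 14*c + 2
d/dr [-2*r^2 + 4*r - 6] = 4 - 4*r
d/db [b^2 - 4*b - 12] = 2*b - 4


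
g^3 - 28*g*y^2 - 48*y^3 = (g - 6*y)*(g + 2*y)*(g + 4*y)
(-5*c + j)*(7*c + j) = -35*c^2 + 2*c*j + j^2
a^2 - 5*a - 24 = (a - 8)*(a + 3)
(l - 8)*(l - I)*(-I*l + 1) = -I*l^3 + 8*I*l^2 - I*l + 8*I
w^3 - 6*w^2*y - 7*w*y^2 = w*(w - 7*y)*(w + y)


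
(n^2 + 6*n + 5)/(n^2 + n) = (n + 5)/n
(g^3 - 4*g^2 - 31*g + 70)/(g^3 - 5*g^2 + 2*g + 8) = (g^2 - 2*g - 35)/(g^2 - 3*g - 4)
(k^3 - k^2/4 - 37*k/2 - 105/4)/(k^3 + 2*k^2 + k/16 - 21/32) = 8*(k^2 - 2*k - 15)/(8*k^2 + 2*k - 3)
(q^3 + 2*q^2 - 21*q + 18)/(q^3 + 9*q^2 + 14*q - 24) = (q - 3)/(q + 4)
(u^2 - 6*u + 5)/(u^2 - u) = (u - 5)/u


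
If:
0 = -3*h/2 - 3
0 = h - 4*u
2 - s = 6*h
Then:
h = -2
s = 14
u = -1/2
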